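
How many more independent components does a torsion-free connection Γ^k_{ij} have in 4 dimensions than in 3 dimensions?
Independent components in n dimensions: n × n(n+1)/2 = n^2(n+1)/2.
4D: 4 × 10 = 40
3D: 3 × 6 = 18
Difference = 40 - 18 = 22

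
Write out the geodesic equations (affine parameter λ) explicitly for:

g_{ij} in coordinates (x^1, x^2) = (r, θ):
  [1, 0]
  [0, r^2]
Geodesic equation: d^2x^k/dλ^2 + Γ^k_{ij} (dx^i/dλ)(dx^j/dλ) = 0.
Non-zero Christoffel symbols:
Γ^r_{θ θ} = -r
Γ^θ_{r θ} = 1/r
Substituting (the symmetric pair Γ^k_{ij}, Γ^k_{ji} combines into a factor 2):
d^2r/dλ^2 - r (dθ/dλ)^2 = 0
d^2θ/dλ^2 + (2/r) (dr/dλ)(dθ/dλ) = 0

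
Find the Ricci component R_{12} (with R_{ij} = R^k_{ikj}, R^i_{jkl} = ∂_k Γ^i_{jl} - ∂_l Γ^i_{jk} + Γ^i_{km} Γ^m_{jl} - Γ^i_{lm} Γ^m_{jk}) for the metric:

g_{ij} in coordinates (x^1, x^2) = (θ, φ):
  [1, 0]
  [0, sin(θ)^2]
Non-zero Christoffel symbols (Γ^k_{ij} = Γ^k_{ji}):
Γ^θ_{φ φ} = -sin(2*θ)/2
Γ^φ_{θ φ} = 1/tan(θ)
R^θ_{θ θ φ} = 0 (a repeated index in an antisymmetric pair)
R^φ_{θ φ φ} = 0 (a repeated index in an antisymmetric pair)
R_{θφ} = R^θ_{θ θ φ} + R^φ_{θ φ φ} = (0) + (0) = 0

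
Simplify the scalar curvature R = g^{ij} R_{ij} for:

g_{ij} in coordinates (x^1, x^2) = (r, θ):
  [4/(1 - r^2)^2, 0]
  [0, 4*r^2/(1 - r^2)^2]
Non-zero Christoffel symbols (Γ^k_{ij} = Γ^k_{ji}):
Γ^r_{r r} = 2*r/(1 - r^2)
Γ^r_{θ θ} = (r^3 + r)/(r^2 - 1)
Γ^θ_{r θ} = (-r^2 - 1)/(r^3 - r)
Ricci tensor (R_{ij} = R^k_{ikj}): R_{rr} = -4/(r^2 - 1)^2, R_{rθ} = 0, R_{θθ} = -4*r^2/(r^2 - 1)^2
Inverse metric: g^{rr} = (1 - r^2)^2/4, g^{θθ} = (1 - r^2)^2/(4*r^2)
R = g^{ij} R_{ij} = ((1 - r^2)^2/4)(-4/(r^2 - 1)^2) + ((1 - r^2)^2/(4*r^2))(-4*r^2/(r^2 - 1)^2) = -2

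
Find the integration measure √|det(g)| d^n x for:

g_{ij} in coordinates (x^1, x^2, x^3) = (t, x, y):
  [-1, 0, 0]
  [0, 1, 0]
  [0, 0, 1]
det(g) = -1
√|det(g)| = 1
Volume element: dV = 1 dt dx dy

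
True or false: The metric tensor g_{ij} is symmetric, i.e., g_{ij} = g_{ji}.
By definition the metric is a symmetric bilinear form, g_{ij} = g_{ji}.
True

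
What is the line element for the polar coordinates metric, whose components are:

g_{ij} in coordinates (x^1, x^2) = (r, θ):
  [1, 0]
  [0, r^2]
ds^2 = g_{ij} dx^i dx^j; only the non-zero components contribute.
ds^2 = dr^2 + r^2 dθ^2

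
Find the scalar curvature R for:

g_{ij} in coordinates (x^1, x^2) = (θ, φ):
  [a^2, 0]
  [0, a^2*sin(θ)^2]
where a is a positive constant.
Non-zero Christoffel symbols (Γ^k_{ij} = Γ^k_{ji}):
Γ^θ_{φ φ} = -sin(2*θ)/2
Γ^φ_{θ φ} = 1/tan(θ)
Ricci tensor (R_{ij} = R^k_{ikj}): R_{θθ} = 1, R_{θφ} = 0, R_{φφ} = sin(θ)^2
Inverse metric: g^{θθ} = 1/a^2, g^{φφ} = 1/(a^2*sin(θ)^2)
R = g^{ij} R_{ij} = (1/a^2)(1) + (1/(a^2*sin(θ)^2))(sin(θ)^2) = 2/a^2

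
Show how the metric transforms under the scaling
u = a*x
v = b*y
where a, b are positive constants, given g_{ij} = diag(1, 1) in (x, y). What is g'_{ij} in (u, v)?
Invert the transformation: x = u/a, y = v/b
g'_{ij} = (∂x^k/∂x'^i)(∂x^l/∂x'^j) g_{kl}; with g_{kl} = δ_{kl} this is Σ_k (∂x^k/∂x'^i)(∂x^k/∂x'^j).
Jacobian: ∂x/∂u = 1/a, ∂x/∂v = 0, ∂y/∂u = 0, ∂y/∂v = 1/b
g'_{uu} = (1/a)(1/a) + (0)(0) = 1/a^2
g'_{uv} = (1/a)(0) + (0)(1/b) = 0
g'_{vv} = (0)(0) + (1/b)(1/b) = 1/b^2
g'_{ij} = diag(1/a^2, 1/b^2)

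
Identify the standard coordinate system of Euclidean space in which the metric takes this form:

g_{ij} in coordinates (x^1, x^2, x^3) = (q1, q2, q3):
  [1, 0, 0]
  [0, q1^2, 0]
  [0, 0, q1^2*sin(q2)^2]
The line element ds^2 = dq1^2 + q1^2 dq2^2 + q1^2 sin(q2)^2 dq3^2 is dr^2 + r^2 dθ^2 + r^2 sin(θ)^2 dφ^2 with q1 = r, q2 = θ, q3 = φ.
spherical coordinates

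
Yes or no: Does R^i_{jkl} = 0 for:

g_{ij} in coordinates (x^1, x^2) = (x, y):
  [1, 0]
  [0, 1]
All metric components are constant, so every Christoffel symbol vanishes and R^i_{jkl} = 0.
Yes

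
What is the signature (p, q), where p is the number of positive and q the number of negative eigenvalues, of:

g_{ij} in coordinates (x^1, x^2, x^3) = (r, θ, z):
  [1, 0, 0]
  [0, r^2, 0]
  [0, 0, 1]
The metric is diagonal, so its eigenvalues are the diagonal entries: 1, r^2, 1 (at a generic point, where coordinate-dependent entries are positive).
3 positive, 0 negative.
(3, 0) - Riemannian (positive definite)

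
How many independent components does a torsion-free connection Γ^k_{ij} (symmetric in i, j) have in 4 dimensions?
Γ^k_{ij} has n choices for the upper index and n(n+1)/2 independent symmetric lower index pairs.
Total = 4 × 4×5/2 = 4 × 10 = 40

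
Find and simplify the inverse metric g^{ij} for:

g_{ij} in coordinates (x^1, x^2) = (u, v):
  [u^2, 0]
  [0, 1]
The metric is diagonal, so g^{ij} is diagonal with entries 1/g_{ii}: diag(1/(u^2), 1).
g^{ij}:
  [1/u^2, 0]
  [0, 1]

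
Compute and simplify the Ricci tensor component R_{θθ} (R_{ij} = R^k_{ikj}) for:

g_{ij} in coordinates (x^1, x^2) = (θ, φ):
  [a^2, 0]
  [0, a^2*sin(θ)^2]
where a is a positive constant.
Non-zero Christoffel symbols (Γ^k_{ij} = Γ^k_{ji}):
Γ^θ_{φ φ} = -sin(2*θ)/2
Γ^φ_{θ φ} = 1/tan(θ)
R^θ_{θ θ θ} = 0 (a repeated index in an antisymmetric pair)
R^φ_{θ φ θ} = ∂_φ Γ^φ_{θ θ} - ∂_θ Γ^φ_{θ φ} + Γ^φ_{φ m} Γ^m_{θ θ} - Γ^φ_{θ m} Γ^m_{θ φ}
  = (0) - (-1/sin(θ)^2) + (0) - (1/tan(θ)^2) = 1
R_{θθ} = R^θ_{θ θ θ} + R^φ_{θ φ θ} = (0) + (1) = 1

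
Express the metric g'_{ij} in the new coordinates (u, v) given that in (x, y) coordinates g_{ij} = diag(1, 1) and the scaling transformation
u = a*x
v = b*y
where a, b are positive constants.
Invert the transformation: x = u/a, y = v/b
g'_{ij} = (∂x^k/∂x'^i)(∂x^l/∂x'^j) g_{kl}; with g_{kl} = δ_{kl} this is Σ_k (∂x^k/∂x'^i)(∂x^k/∂x'^j).
Jacobian: ∂x/∂u = 1/a, ∂x/∂v = 0, ∂y/∂u = 0, ∂y/∂v = 1/b
g'_{uu} = (1/a)(1/a) + (0)(0) = 1/a^2
g'_{uv} = (1/a)(0) + (0)(1/b) = 0
g'_{vv} = (0)(0) + (1/b)(1/b) = 1/b^2
g'_{ij} = diag(1/a^2, 1/b^2)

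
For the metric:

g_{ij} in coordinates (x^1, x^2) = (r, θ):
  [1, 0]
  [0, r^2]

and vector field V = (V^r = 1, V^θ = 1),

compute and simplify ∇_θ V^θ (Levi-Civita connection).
Non-zero Christoffel symbols:
Γ^r_{θ θ} = -r
Γ^θ_{r θ} = 1/r
∇_θ V^θ = ∂_θ V^θ + Γ^θ_{θ j} V^j
  = (0) + (1/r)(1) + (0)(1)
  = 1/r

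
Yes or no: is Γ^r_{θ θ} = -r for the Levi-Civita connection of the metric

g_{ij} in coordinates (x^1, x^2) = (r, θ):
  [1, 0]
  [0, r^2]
Γ^r_{θ θ} = (1/2) g^{rr} (∂_θ g_{rθ} + ∂_θ g_{rθ} - ∂_r g_{θθ}) = (1/2)(1)((0) + (0) - (2*r)) = -r
This equals the proposed value -r.
Yes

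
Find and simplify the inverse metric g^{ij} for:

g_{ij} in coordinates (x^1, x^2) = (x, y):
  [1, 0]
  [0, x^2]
The metric is diagonal, so g^{ij} is diagonal with entries 1/g_{ii}: diag(1, 1/(x^2)).
g^{ij}:
  [1, 0]
  [0, 1/x^2]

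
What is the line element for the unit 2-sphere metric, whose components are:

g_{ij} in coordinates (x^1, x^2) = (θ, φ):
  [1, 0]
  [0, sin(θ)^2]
ds^2 = g_{ij} dx^i dx^j; only the non-zero components contribute.
ds^2 = dθ^2 + sin(θ)^2 dφ^2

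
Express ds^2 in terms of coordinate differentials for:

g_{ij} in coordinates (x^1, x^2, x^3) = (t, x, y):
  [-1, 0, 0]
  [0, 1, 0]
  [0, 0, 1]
ds^2 = g_{ij} dx^i dx^j; only the non-zero components contribute.
ds^2 = -dt^2 + dx^2 + dy^2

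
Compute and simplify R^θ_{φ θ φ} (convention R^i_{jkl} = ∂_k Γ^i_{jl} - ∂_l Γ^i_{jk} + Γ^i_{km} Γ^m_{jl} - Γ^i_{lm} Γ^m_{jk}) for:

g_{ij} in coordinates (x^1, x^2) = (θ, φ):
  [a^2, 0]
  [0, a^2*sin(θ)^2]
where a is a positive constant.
Non-zero Christoffel symbols (Γ^k_{ij} = Γ^k_{ji}):
Γ^θ_{φ φ} = -sin(2*θ)/2
Γ^φ_{θ φ} = 1/tan(θ)
R^θ_{φ θ φ} = ∂_θ Γ^θ_{φ φ} - ∂_φ Γ^θ_{φ θ} + Γ^θ_{θ m} Γ^m_{φ φ} - Γ^θ_{φ m} Γ^m_{φ θ}
  = (-cos(2*θ)) - (0) + (0) - (-cos(θ)^2) = sin(θ)^2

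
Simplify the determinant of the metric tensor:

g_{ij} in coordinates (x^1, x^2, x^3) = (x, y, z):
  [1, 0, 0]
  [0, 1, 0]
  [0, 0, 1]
Diagonal metric: det(g) = g_{11}·g_{22}·g_{33}
= (1)·(1)·(1)
det(g) = 1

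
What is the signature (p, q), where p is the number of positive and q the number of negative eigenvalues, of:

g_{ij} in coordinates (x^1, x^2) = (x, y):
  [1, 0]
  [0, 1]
The metric is diagonal, so its eigenvalues are the diagonal entries: 1, 1 (at a generic point, where coordinate-dependent entries are positive).
2 positive, 0 negative.
(2, 0) - Riemannian (positive definite)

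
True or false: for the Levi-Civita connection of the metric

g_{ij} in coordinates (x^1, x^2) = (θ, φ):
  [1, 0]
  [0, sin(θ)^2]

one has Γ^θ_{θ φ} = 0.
Γ^θ_{θ φ} = (1/2) g^{θθ} (∂_θ g_{θφ} + ∂_φ g_{θθ} - ∂_θ g_{θφ}) = (1/2)(1)((0) + (0) - (0)) = 0
This equals the proposed value 0.
True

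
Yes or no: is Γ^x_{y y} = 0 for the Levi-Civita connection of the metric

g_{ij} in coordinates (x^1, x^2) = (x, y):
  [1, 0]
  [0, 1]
Γ^x_{y y} = (1/2) g^{xx} (∂_y g_{xy} + ∂_y g_{xy} - ∂_x g_{yy}) = (1/2)(1)((0) + (0) - (0)) = 0
This equals the proposed value 0.
Yes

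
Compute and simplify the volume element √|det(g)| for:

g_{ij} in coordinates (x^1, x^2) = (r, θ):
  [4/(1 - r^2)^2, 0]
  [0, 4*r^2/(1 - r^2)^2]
det(g) = 16*r^2/(1 - r^2)^4
√|det(g)| = 4*r/(r^2 - 1)^2
Volume element: dV = 4*r/(r^2 - 1)^2 dr dθ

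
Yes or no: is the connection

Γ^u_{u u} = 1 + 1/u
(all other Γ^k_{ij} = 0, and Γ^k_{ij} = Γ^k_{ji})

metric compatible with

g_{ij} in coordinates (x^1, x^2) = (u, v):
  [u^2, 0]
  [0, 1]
Using ∇_k g_{ij} = ∂_k g_{ij} - Γ^m_{ki} g_{mj} - Γ^m_{kj} g_{im}:
∇_u g_{uu} = (2*u) - (u^2 + u) - (u^2 + u) = -2*u^2 ≠ 0
So the connection is not metric compatible (it is not the Levi-Civita connection).
No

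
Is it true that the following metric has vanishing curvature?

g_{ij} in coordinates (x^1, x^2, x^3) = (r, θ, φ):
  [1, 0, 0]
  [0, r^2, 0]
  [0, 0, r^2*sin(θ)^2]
Non-zero Christoffel symbols:
Γ^r_{θ θ} = -r
Γ^r_{φ φ} = -r*sin(θ)^2
Γ^θ_{r θ} = 1/r
Γ^θ_{φ φ} = -sin(2*θ)/2
Γ^φ_{r φ} = 1/r
Γ^φ_{θ φ} = 1/tan(θ)
Ricci tensor: R_{rr} = 0, R_{rθ} = 0, R_{rφ} = 0, R_{θθ} = 0, R_{θφ} = 0, R_{φφ} = 0
All R_{ij} vanish; in 3 dimensions the Riemann tensor is fully determined by the Ricci tensor, so R^i_{jkl} = 0: the metric is flat (curvilinear coordinates on flat space).
Yes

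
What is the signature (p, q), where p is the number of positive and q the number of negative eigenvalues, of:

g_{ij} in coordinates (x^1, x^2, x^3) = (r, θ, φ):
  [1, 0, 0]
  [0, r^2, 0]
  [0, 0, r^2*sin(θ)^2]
The metric is diagonal, so its eigenvalues are the diagonal entries: 1, r^2, r^2*sin(θ)^2 (at a generic point, where coordinate-dependent entries are positive).
3 positive, 0 negative.
(3, 0) - Riemannian (positive definite)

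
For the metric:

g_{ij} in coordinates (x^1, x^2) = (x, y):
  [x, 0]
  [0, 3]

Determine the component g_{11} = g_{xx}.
With x^1 = x, x^2 = y, g_{11} = g_{xx} is the row-1, column-1 entry of the matrix.
g_{11} = x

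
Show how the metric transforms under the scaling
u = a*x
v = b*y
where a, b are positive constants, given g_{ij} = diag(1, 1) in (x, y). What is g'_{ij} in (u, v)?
Invert the transformation: x = u/a, y = v/b
g'_{ij} = (∂x^k/∂x'^i)(∂x^l/∂x'^j) g_{kl}; with g_{kl} = δ_{kl} this is Σ_k (∂x^k/∂x'^i)(∂x^k/∂x'^j).
Jacobian: ∂x/∂u = 1/a, ∂x/∂v = 0, ∂y/∂u = 0, ∂y/∂v = 1/b
g'_{uu} = (1/a)(1/a) + (0)(0) = 1/a^2
g'_{uv} = (1/a)(0) + (0)(1/b) = 0
g'_{vv} = (0)(0) + (1/b)(1/b) = 1/b^2
g'_{ij} = diag(1/a^2, 1/b^2)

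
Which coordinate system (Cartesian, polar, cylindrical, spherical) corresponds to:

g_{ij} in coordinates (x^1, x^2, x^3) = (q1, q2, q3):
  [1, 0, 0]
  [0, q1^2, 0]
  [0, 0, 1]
The line element ds^2 = dq1^2 + q1^2 dq2^2 + dq3^2 is dr^2 + r^2 dθ^2 + dz^2 with q1 = r, q2 = θ, q3 = z.
cylindrical coordinates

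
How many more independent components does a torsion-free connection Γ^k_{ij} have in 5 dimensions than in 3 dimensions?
Independent components in n dimensions: n × n(n+1)/2 = n^2(n+1)/2.
5D: 5 × 15 = 75
3D: 3 × 6 = 18
Difference = 75 - 18 = 57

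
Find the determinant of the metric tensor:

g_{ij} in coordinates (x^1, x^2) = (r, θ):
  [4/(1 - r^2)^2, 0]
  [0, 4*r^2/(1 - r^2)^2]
For a 2×2 metric: det(g) = g_{11}·g_{22} - g_{12}·g_{21}
= (4/(1 - r^2)^2)·(4*r^2/(1 - r^2)^2) - (0)·(0)
= 16*r^2/(1 - r^2)^4 - 0
det(g) = 16*r^2/(1 - r^2)^4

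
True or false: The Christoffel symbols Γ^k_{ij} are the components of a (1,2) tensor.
Under a change of coordinates Γ picks up an inhomogeneous term ∂²x/∂x'∂x'; e.g. Γ = 0 in Cartesian coordinates but Γ^r_{θθ} = -r in polar coordinates on the same flat plane.
False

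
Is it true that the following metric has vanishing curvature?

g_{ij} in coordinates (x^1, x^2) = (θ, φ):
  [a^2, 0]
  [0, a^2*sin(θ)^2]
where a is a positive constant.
Non-zero Christoffel symbols:
Γ^θ_{φ φ} = -sin(2*θ)/2
Γ^φ_{θ φ} = 1/tan(θ)
Ricci tensor: R_{θθ} = 1, R_{θφ} = 0, R_{φφ} = sin(θ)^2
The Ricci tensor is non-zero, so the Riemann tensor is non-zero: not flat.
No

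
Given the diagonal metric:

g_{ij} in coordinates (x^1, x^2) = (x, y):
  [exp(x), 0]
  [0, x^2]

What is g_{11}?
With x^1 = x, x^2 = y, g_{11} = g_{xx} is the row-1, column-1 entry of the matrix.
g_{11} = exp(x)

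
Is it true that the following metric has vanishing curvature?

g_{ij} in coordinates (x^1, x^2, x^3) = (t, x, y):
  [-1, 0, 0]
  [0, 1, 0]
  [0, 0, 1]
All metric components are constant, so every Christoffel symbol vanishes and R^i_{jkl} = 0.
Yes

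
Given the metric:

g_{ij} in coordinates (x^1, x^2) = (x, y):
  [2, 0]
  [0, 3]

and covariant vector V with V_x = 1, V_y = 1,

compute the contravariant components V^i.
Inverse metric (diagonal): g^{xx} = 1/2, g^{yy} = 1/3
V^i = g^{ij} V_j:
V^x = (1/2)(1) + (0)(1) = 1/2
V^y = (0)(1) + (1/3)(1) = 1/3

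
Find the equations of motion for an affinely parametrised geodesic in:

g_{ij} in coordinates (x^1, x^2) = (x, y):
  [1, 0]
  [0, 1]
Geodesic equation: d^2x^k/dλ^2 + Γ^k_{ij} (dx^i/dλ)(dx^j/dλ) = 0.
All Christoffel symbols vanish, so the geodesics are straight lines:
d^2x/dλ^2 = 0
d^2y/dλ^2 = 0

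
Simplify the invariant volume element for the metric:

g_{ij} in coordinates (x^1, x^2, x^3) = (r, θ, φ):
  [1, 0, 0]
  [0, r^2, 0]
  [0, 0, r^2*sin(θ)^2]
det(g) = r^4*sin(θ)^2
√|det(g)| = r^2*sin(θ) (taking 0 < θ < π so that |sin(θ)| = sin(θ))
Volume element: dV = r^2*sin(θ) dr dθ dφ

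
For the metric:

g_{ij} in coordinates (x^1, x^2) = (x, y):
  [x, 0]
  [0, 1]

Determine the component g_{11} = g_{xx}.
With x^1 = x, x^2 = y, g_{11} = g_{xx} is the row-1, column-1 entry of the matrix.
g_{11} = x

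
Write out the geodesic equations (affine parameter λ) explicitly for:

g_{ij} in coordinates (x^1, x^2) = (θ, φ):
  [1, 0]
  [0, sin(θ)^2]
Geodesic equation: d^2x^k/dλ^2 + Γ^k_{ij} (dx^i/dλ)(dx^j/dλ) = 0.
Non-zero Christoffel symbols:
Γ^θ_{φ φ} = -sin(2*θ)/2
Γ^φ_{θ φ} = 1/tan(θ)
Substituting (the symmetric pair Γ^k_{ij}, Γ^k_{ji} combines into a factor 2):
d^2θ/dλ^2 - (sin(2*θ)/2) (dφ/dλ)^2 = 0
d^2φ/dλ^2 + (2/tan(θ)) (dθ/dλ)(dφ/dλ) = 0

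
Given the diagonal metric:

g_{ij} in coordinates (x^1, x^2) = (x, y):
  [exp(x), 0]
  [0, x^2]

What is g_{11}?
With x^1 = x, x^2 = y, g_{11} = g_{xx} is the row-1, column-1 entry of the matrix.
g_{11} = exp(x)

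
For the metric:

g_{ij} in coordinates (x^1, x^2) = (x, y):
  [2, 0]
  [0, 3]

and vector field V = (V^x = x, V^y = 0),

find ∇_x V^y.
All Christoffel symbols are zero.
∇_x V^y = ∂_x V^y + Γ^y_{x j} V^j
  = (0) + (0)(x) + (0)(0)
  = 0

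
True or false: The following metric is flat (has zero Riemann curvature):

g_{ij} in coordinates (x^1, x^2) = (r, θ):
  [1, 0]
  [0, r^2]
Non-zero Christoffel symbols:
Γ^r_{θ θ} = -r
Γ^θ_{r θ} = 1/r
Ricci tensor: R_{rr} = 0, R_{rθ} = 0, R_{θθ} = 0
All R_{ij} vanish; in 2 dimensions the Riemann tensor is fully determined by the Ricci tensor, so R^i_{jkl} = 0: the metric is flat (curvilinear coordinates on flat space).
True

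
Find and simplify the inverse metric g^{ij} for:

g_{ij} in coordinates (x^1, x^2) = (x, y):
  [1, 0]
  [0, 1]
The metric is diagonal, so g^{ij} is diagonal with entries 1/g_{ii}: diag(1, 1).
g^{ij}:
  [1, 0]
  [0, 1]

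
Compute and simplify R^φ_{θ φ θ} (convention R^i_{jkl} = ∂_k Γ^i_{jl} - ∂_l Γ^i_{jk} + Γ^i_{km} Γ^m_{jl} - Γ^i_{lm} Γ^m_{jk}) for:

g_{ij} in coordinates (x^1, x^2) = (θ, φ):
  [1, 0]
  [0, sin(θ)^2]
Non-zero Christoffel symbols (Γ^k_{ij} = Γ^k_{ji}):
Γ^θ_{φ φ} = -sin(2*θ)/2
Γ^φ_{θ φ} = 1/tan(θ)
R^φ_{θ φ θ} = ∂_φ Γ^φ_{θ θ} - ∂_θ Γ^φ_{θ φ} + Γ^φ_{φ m} Γ^m_{θ θ} - Γ^φ_{θ m} Γ^m_{θ φ}
  = (0) - (-1/sin(θ)^2) + (0) - (1/tan(θ)^2) = 1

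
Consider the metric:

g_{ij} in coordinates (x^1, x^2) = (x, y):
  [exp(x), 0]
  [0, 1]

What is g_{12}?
With x^1 = x, x^2 = y, g_{12} = g_{xy} is the row-1, column-2 entry of the matrix.
g_{12} = 0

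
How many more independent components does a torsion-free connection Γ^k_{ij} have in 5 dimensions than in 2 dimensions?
Independent components in n dimensions: n × n(n+1)/2 = n^2(n+1)/2.
5D: 5 × 15 = 75
2D: 2 × 3 = 6
Difference = 75 - 6 = 69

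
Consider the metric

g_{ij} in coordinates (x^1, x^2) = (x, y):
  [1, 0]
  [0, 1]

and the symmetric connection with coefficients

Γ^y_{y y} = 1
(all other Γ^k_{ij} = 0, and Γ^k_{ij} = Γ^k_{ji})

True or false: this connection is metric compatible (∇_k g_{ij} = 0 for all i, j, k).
Using ∇_k g_{ij} = ∂_k g_{ij} - Γ^m_{ki} g_{mj} - Γ^m_{kj} g_{im}:
∇_y g_{yy} = (0) - (1) - (1) = -2 ≠ 0
So the connection is not metric compatible (it is not the Levi-Civita connection).
False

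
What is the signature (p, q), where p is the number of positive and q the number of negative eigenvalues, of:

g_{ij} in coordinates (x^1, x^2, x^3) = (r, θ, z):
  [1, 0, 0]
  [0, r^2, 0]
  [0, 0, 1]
The metric is diagonal, so its eigenvalues are the diagonal entries: 1, r^2, 1 (at a generic point, where coordinate-dependent entries are positive).
3 positive, 0 negative.
(3, 0) - Riemannian (positive definite)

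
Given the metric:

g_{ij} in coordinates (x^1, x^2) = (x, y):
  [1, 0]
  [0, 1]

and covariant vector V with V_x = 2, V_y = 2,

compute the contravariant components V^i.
Inverse metric (diagonal): g^{xx} = 1, g^{yy} = 1
V^i = g^{ij} V_j:
V^x = (1)(2) + (0)(2) = 2
V^y = (0)(2) + (1)(2) = 2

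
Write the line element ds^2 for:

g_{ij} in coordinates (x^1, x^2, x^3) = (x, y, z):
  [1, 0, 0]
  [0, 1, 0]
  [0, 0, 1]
ds^2 = g_{ij} dx^i dx^j; only the non-zero components contribute.
ds^2 = dx^2 + dy^2 + dz^2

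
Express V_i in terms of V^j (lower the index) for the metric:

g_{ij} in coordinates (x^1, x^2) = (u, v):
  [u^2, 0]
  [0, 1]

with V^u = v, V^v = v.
V_i = g_{ij} V^j:
V_u = (u^2)(v) + (0)(v) = u^2*v
V_v = (0)(v) + (1)(v) = v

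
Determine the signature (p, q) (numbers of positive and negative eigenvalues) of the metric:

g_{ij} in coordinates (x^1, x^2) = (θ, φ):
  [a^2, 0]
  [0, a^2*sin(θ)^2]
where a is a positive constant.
The metric is diagonal, so its eigenvalues are the diagonal entries: a^2, a^2*sin(θ)^2 (at a generic point, where coordinate-dependent entries are positive).
2 positive, 0 negative.
(2, 0) - Riemannian (positive definite)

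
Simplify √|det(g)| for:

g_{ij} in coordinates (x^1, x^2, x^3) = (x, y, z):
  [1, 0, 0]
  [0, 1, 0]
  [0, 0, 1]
det(g) = 1
√|det(g)| = 1
Volume element: dV = 1 dx dy dz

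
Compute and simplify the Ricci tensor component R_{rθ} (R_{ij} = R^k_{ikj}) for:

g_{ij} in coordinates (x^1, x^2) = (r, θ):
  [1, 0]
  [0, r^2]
Non-zero Christoffel symbols (Γ^k_{ij} = Γ^k_{ji}):
Γ^r_{θ θ} = -r
Γ^θ_{r θ} = 1/r
R^r_{r r θ} = 0 (a repeated index in an antisymmetric pair)
R^θ_{r θ θ} = 0 (a repeated index in an antisymmetric pair)
R_{rθ} = R^r_{r r θ} + R^θ_{r θ θ} = (0) + (0) = 0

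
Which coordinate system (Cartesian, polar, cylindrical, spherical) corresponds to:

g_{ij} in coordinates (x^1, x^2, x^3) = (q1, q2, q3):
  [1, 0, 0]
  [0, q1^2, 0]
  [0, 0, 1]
The line element ds^2 = dq1^2 + q1^2 dq2^2 + dq3^2 is dr^2 + r^2 dθ^2 + dz^2 with q1 = r, q2 = θ, q3 = z.
cylindrical coordinates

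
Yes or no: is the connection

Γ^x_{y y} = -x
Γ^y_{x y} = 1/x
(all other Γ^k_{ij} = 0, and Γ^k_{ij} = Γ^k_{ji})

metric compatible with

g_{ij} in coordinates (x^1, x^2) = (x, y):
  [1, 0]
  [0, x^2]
Using ∇_k g_{ij} = ∂_k g_{ij} - Γ^m_{ki} g_{mj} - Γ^m_{kj} g_{im}:
e.g. ∇_x g_{yy} = (2*x) - (x) - (x) = 0
Every component ∇_k g_{ij} vanishes: the connection is metric compatible.
Yes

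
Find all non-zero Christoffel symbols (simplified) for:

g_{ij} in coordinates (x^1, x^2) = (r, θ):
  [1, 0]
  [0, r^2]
Using Γ^k_{ij} = (1/2) g^{km} (∂_i g_{mj} + ∂_j g_{mi} - ∂_m g_{ij}); the metric is diagonal, so only the m = k term contributes.
Non-zero symbols (using the symmetry Γ^k_{ij} = Γ^k_{ji}):
Γ^r_{θ θ} = (1/2) g^{rr} (∂_θ g_{rθ} + ∂_θ g_{rθ} - ∂_r g_{θθ}) = (1/2)(1)((0) + (0) - (2*r)) = -r
Γ^θ_{r θ} = (1/2) g^{θθ} (∂_r g_{θθ} + ∂_θ g_{θr} - ∂_θ g_{rθ}) = (1/2)(1/r^2)((2*r) + (0) - (0)) = 1/r
All other Christoffel symbols are zero.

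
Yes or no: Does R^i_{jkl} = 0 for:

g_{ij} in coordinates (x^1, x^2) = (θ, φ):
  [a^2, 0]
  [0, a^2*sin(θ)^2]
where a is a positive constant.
Non-zero Christoffel symbols:
Γ^θ_{φ φ} = -sin(2*θ)/2
Γ^φ_{θ φ} = 1/tan(θ)
Ricci tensor: R_{θθ} = 1, R_{θφ} = 0, R_{φφ} = sin(θ)^2
The Ricci tensor is non-zero, so the Riemann tensor is non-zero: not flat.
No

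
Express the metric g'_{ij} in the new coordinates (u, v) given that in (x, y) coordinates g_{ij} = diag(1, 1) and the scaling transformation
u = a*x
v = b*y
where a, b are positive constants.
Invert the transformation: x = u/a, y = v/b
g'_{ij} = (∂x^k/∂x'^i)(∂x^l/∂x'^j) g_{kl}; with g_{kl} = δ_{kl} this is Σ_k (∂x^k/∂x'^i)(∂x^k/∂x'^j).
Jacobian: ∂x/∂u = 1/a, ∂x/∂v = 0, ∂y/∂u = 0, ∂y/∂v = 1/b
g'_{uu} = (1/a)(1/a) + (0)(0) = 1/a^2
g'_{uv} = (1/a)(0) + (0)(1/b) = 0
g'_{vv} = (0)(0) + (1/b)(1/b) = 1/b^2
g'_{ij} = diag(1/a^2, 1/b^2)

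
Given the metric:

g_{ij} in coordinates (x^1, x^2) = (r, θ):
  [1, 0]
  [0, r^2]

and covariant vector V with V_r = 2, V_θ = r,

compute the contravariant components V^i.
Inverse metric (diagonal): g^{rr} = 1, g^{θθ} = 1/r^2
V^i = g^{ij} V_j:
V^r = (1)(2) + (0)(r) = 2
V^θ = (0)(2) + (1/r^2)(r) = 1/r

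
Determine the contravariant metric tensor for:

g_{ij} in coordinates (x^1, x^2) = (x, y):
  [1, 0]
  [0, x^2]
The metric is diagonal, so g^{ij} is diagonal with entries 1/g_{ii}: diag(1, 1/(x^2)).
g^{ij}:
  [1, 0]
  [0, 1/x^2]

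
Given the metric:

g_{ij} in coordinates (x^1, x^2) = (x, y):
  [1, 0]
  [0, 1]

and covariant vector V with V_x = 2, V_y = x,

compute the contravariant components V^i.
Inverse metric (diagonal): g^{xx} = 1, g^{yy} = 1
V^i = g^{ij} V_j:
V^x = (1)(2) + (0)(x) = 2
V^y = (0)(2) + (1)(x) = x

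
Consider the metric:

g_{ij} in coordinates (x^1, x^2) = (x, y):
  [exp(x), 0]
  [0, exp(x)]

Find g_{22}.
With x^1 = x, x^2 = y, g_{22} = g_{yy} is the row-2, column-2 entry of the matrix.
g_{22} = exp(x)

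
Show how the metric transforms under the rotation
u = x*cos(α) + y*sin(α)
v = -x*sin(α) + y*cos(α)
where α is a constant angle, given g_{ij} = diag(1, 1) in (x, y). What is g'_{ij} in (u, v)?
Invert the transformation: x = u*cos(α) - v*sin(α), y = u*sin(α) + v*cos(α)
g'_{ij} = (∂x^k/∂x'^i)(∂x^l/∂x'^j) g_{kl}; with g_{kl} = δ_{kl} this is Σ_k (∂x^k/∂x'^i)(∂x^k/∂x'^j).
Jacobian: ∂x/∂u = cos(α), ∂x/∂v = -sin(α), ∂y/∂u = sin(α), ∂y/∂v = cos(α)
g'_{uu} = (cos(α))(cos(α)) + (sin(α))(sin(α)) = 1
g'_{uv} = (cos(α))(-sin(α)) + (sin(α))(cos(α)) = 0
g'_{vv} = (-sin(α))(-sin(α)) + (cos(α))(cos(α)) = 1
g'_{ij} = diag(1, 1)
The Euclidean metric is invariant under rotations.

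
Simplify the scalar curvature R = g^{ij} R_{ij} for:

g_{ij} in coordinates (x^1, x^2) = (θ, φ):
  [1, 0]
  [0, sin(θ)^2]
Non-zero Christoffel symbols (Γ^k_{ij} = Γ^k_{ji}):
Γ^θ_{φ φ} = -sin(2*θ)/2
Γ^φ_{θ φ} = 1/tan(θ)
Ricci tensor (R_{ij} = R^k_{ikj}): R_{θθ} = 1, R_{θφ} = 0, R_{φφ} = sin(θ)^2
Inverse metric: g^{θθ} = 1, g^{φφ} = 1/sin(θ)^2
R = g^{ij} R_{ij} = (1)(1) + (1/sin(θ)^2)(sin(θ)^2) = 2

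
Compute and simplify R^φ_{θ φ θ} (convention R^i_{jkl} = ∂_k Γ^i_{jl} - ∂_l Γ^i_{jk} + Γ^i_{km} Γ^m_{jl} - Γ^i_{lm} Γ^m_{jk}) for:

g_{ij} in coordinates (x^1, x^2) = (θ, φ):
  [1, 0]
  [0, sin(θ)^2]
Non-zero Christoffel symbols (Γ^k_{ij} = Γ^k_{ji}):
Γ^θ_{φ φ} = -sin(2*θ)/2
Γ^φ_{θ φ} = 1/tan(θ)
R^φ_{θ φ θ} = ∂_φ Γ^φ_{θ θ} - ∂_θ Γ^φ_{θ φ} + Γ^φ_{φ m} Γ^m_{θ θ} - Γ^φ_{θ m} Γ^m_{θ φ}
  = (0) - (-1/sin(θ)^2) + (0) - (1/tan(θ)^2) = 1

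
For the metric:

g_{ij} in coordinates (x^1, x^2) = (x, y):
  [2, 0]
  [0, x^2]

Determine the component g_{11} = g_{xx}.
With x^1 = x, x^2 = y, g_{11} = g_{xx} is the row-1, column-1 entry of the matrix.
g_{11} = 2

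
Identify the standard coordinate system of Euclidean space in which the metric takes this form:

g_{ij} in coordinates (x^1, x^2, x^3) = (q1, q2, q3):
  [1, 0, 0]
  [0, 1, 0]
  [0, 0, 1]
All components are constant and the metric is the identity, i.e. orthonormal rectilinear coordinates.
Cartesian (3D) coordinates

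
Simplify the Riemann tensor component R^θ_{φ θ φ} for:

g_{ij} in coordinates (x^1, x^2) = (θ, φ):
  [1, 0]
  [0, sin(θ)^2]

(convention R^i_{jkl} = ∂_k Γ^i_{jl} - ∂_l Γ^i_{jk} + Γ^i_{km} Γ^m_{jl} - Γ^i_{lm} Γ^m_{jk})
Non-zero Christoffel symbols (Γ^k_{ij} = Γ^k_{ji}):
Γ^θ_{φ φ} = -sin(2*θ)/2
Γ^φ_{θ φ} = 1/tan(θ)
R^θ_{φ θ φ} = ∂_θ Γ^θ_{φ φ} - ∂_φ Γ^θ_{φ θ} + Γ^θ_{θ m} Γ^m_{φ φ} - Γ^θ_{φ m} Γ^m_{φ θ}
  = (-cos(2*θ)) - (0) + (0) - (-cos(θ)^2) = sin(θ)^2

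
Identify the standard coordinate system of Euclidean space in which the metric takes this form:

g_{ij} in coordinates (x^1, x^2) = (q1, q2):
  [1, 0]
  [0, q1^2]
The line element ds^2 = dq1^2 + q1^2 dq2^2 is dr^2 + r^2 dθ^2 with q1 = r, q2 = θ.
polar coordinates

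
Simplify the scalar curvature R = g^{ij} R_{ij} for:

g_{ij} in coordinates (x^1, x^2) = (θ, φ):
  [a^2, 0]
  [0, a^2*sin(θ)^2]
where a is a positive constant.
Non-zero Christoffel symbols (Γ^k_{ij} = Γ^k_{ji}):
Γ^θ_{φ φ} = -sin(2*θ)/2
Γ^φ_{θ φ} = 1/tan(θ)
Ricci tensor (R_{ij} = R^k_{ikj}): R_{θθ} = 1, R_{θφ} = 0, R_{φφ} = sin(θ)^2
Inverse metric: g^{θθ} = 1/a^2, g^{φφ} = 1/(a^2*sin(θ)^2)
R = g^{ij} R_{ij} = (1/a^2)(1) + (1/(a^2*sin(θ)^2))(sin(θ)^2) = 2/a^2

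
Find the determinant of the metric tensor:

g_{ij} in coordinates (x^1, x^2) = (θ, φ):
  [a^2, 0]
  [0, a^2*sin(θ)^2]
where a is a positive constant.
For a 2×2 metric: det(g) = g_{11}·g_{22} - g_{12}·g_{21}
= (a^2)·(a^2*sin(θ)^2) - (0)·(0)
= a^4*sin(θ)^2 - 0
det(g) = a^4*sin(θ)^2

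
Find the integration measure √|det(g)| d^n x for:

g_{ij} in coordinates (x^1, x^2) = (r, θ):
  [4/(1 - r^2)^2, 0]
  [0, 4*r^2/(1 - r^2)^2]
det(g) = 16*r^2/(1 - r^2)^4
√|det(g)| = 4*r/(r^2 - 1)^2
Volume element: dV = 4*r/(r^2 - 1)^2 dr dθ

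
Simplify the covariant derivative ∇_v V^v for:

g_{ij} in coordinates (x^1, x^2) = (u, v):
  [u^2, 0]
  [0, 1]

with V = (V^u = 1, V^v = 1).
Non-zero Christoffel symbols:
Γ^u_{u u} = 1/u
∇_v V^v = ∂_v V^v + Γ^v_{v j} V^j
  = (0) + (0)(1) + (0)(1)
  = 0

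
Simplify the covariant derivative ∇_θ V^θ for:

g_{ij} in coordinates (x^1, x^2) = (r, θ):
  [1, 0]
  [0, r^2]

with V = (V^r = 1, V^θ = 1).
Non-zero Christoffel symbols:
Γ^r_{θ θ} = -r
Γ^θ_{r θ} = 1/r
∇_θ V^θ = ∂_θ V^θ + Γ^θ_{θ j} V^j
  = (0) + (1/r)(1) + (0)(1)
  = 1/r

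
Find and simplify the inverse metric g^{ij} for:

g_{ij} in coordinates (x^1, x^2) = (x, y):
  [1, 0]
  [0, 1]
The metric is diagonal, so g^{ij} is diagonal with entries 1/g_{ii}: diag(1, 1).
g^{ij}:
  [1, 0]
  [0, 1]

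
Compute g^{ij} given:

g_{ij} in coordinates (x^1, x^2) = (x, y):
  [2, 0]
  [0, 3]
The metric is diagonal, so g^{ij} is diagonal with entries 1/g_{ii}: diag(1/2, 1/3).
g^{ij}:
  [1/2, 0]
  [0, 1/3]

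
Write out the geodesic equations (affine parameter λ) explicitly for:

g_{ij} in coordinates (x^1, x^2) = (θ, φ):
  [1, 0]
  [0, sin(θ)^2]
Geodesic equation: d^2x^k/dλ^2 + Γ^k_{ij} (dx^i/dλ)(dx^j/dλ) = 0.
Non-zero Christoffel symbols:
Γ^θ_{φ φ} = -sin(2*θ)/2
Γ^φ_{θ φ} = 1/tan(θ)
Substituting (the symmetric pair Γ^k_{ij}, Γ^k_{ji} combines into a factor 2):
d^2θ/dλ^2 - (sin(2*θ)/2) (dφ/dλ)^2 = 0
d^2φ/dλ^2 + (2/tan(θ)) (dθ/dλ)(dφ/dλ) = 0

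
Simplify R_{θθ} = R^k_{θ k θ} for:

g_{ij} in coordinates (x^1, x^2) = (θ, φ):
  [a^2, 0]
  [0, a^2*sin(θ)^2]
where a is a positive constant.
Non-zero Christoffel symbols (Γ^k_{ij} = Γ^k_{ji}):
Γ^θ_{φ φ} = -sin(2*θ)/2
Γ^φ_{θ φ} = 1/tan(θ)
R^θ_{θ θ θ} = 0 (a repeated index in an antisymmetric pair)
R^φ_{θ φ θ} = ∂_φ Γ^φ_{θ θ} - ∂_θ Γ^φ_{θ φ} + Γ^φ_{φ m} Γ^m_{θ θ} - Γ^φ_{θ m} Γ^m_{θ φ}
  = (0) - (-1/sin(θ)^2) + (0) - (1/tan(θ)^2) = 1
R_{θθ} = R^θ_{θ θ θ} + R^φ_{θ φ θ} = (0) + (1) = 1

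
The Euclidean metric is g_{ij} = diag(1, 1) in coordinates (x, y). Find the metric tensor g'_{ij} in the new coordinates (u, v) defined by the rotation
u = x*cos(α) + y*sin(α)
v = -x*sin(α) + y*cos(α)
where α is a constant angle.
Invert the transformation: x = u*cos(α) - v*sin(α), y = u*sin(α) + v*cos(α)
g'_{ij} = (∂x^k/∂x'^i)(∂x^l/∂x'^j) g_{kl}; with g_{kl} = δ_{kl} this is Σ_k (∂x^k/∂x'^i)(∂x^k/∂x'^j).
Jacobian: ∂x/∂u = cos(α), ∂x/∂v = -sin(α), ∂y/∂u = sin(α), ∂y/∂v = cos(α)
g'_{uu} = (cos(α))(cos(α)) + (sin(α))(sin(α)) = 1
g'_{uv} = (cos(α))(-sin(α)) + (sin(α))(cos(α)) = 0
g'_{vv} = (-sin(α))(-sin(α)) + (cos(α))(cos(α)) = 1
g'_{ij} = diag(1, 1)
The Euclidean metric is invariant under rotations.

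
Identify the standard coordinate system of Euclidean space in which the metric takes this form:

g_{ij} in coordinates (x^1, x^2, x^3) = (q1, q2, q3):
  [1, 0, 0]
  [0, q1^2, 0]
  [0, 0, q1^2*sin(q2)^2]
The line element ds^2 = dq1^2 + q1^2 dq2^2 + q1^2 sin(q2)^2 dq3^2 is dr^2 + r^2 dθ^2 + r^2 sin(θ)^2 dφ^2 with q1 = r, q2 = θ, q3 = φ.
spherical coordinates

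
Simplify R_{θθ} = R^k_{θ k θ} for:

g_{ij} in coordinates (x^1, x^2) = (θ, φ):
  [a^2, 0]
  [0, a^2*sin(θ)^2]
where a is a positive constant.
Non-zero Christoffel symbols (Γ^k_{ij} = Γ^k_{ji}):
Γ^θ_{φ φ} = -sin(2*θ)/2
Γ^φ_{θ φ} = 1/tan(θ)
R^θ_{θ θ θ} = 0 (a repeated index in an antisymmetric pair)
R^φ_{θ φ θ} = ∂_φ Γ^φ_{θ θ} - ∂_θ Γ^φ_{θ φ} + Γ^φ_{φ m} Γ^m_{θ θ} - Γ^φ_{θ m} Γ^m_{θ φ}
  = (0) - (-1/sin(θ)^2) + (0) - (1/tan(θ)^2) = 1
R_{θθ} = R^θ_{θ θ θ} + R^φ_{θ φ θ} = (0) + (1) = 1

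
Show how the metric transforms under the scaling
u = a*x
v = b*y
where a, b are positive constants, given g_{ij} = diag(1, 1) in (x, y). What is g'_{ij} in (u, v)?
Invert the transformation: x = u/a, y = v/b
g'_{ij} = (∂x^k/∂x'^i)(∂x^l/∂x'^j) g_{kl}; with g_{kl} = δ_{kl} this is Σ_k (∂x^k/∂x'^i)(∂x^k/∂x'^j).
Jacobian: ∂x/∂u = 1/a, ∂x/∂v = 0, ∂y/∂u = 0, ∂y/∂v = 1/b
g'_{uu} = (1/a)(1/a) + (0)(0) = 1/a^2
g'_{uv} = (1/a)(0) + (0)(1/b) = 0
g'_{vv} = (0)(0) + (1/b)(1/b) = 1/b^2
g'_{ij} = diag(1/a^2, 1/b^2)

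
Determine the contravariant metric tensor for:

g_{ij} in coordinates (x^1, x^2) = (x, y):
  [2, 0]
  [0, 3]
The metric is diagonal, so g^{ij} is diagonal with entries 1/g_{ii}: diag(1/2, 1/3).
g^{ij}:
  [1/2, 0]
  [0, 1/3]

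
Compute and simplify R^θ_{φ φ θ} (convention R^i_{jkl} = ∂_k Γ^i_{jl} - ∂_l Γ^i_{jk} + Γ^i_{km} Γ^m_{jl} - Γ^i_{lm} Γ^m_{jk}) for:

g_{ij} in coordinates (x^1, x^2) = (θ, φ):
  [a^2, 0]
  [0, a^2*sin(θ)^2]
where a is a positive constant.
Non-zero Christoffel symbols (Γ^k_{ij} = Γ^k_{ji}):
Γ^θ_{φ φ} = -sin(2*θ)/2
Γ^φ_{θ φ} = 1/tan(θ)
R^θ_{φ φ θ} = ∂_φ Γ^θ_{φ θ} - ∂_θ Γ^θ_{φ φ} + Γ^θ_{φ m} Γ^m_{φ θ} - Γ^θ_{θ m} Γ^m_{φ φ}
  = (0) - (-cos(2*θ)) + (-cos(θ)^2) - (0) = -sin(θ)^2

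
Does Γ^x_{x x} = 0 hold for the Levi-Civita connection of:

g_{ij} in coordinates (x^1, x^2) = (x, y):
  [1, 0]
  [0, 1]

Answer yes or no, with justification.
Γ^x_{x x} = (1/2) g^{xx} (∂_x g_{xx} + ∂_x g_{xx} - ∂_x g_{xx}) = (1/2)(1)((0) + (0) - (0)) = 0
This equals the proposed value 0.
Yes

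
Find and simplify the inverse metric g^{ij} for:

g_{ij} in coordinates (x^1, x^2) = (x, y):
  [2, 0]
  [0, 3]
The metric is diagonal, so g^{ij} is diagonal with entries 1/g_{ii}: diag(1/2, 1/3).
g^{ij}:
  [1/2, 0]
  [0, 1/3]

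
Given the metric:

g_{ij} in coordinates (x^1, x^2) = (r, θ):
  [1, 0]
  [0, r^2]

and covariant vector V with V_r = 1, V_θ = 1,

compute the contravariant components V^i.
Inverse metric (diagonal): g^{rr} = 1, g^{θθ} = 1/r^2
V^i = g^{ij} V_j:
V^r = (1)(1) + (0)(1) = 1
V^θ = (0)(1) + (1/r^2)(1) = 1/r^2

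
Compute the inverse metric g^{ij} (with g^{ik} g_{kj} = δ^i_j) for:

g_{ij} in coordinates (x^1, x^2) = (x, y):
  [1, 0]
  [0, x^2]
The metric is diagonal, so g^{ij} is diagonal with entries 1/g_{ii}: diag(1, 1/(x^2)).
g^{ij}:
  [1, 0]
  [0, 1/x^2]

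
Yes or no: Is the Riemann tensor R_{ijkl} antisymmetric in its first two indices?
R_{ijkl} = -R_{jikl} (follows from metric compatibility).
Yes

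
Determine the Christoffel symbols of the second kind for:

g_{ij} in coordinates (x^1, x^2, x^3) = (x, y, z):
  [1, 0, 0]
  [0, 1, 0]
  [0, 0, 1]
Using Γ^k_{ij} = (1/2) g^{km} (∂_i g_{mj} + ∂_j g_{mi} - ∂_m g_{ij}); the metric is diagonal, so only the m = k term contributes.
Every metric component is constant, so all ∂_m g_{ij} = 0 and every Christoffel symbol vanishes.
All Christoffel symbols are zero.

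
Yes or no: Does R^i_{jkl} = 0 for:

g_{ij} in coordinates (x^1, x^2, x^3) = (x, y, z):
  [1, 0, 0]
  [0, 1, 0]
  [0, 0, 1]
All metric components are constant, so every Christoffel symbol vanishes and R^i_{jkl} = 0.
Yes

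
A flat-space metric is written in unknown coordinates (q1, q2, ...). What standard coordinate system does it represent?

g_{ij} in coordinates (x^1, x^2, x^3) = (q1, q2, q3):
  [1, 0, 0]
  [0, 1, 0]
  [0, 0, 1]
All components are constant and the metric is the identity, i.e. orthonormal rectilinear coordinates.
Cartesian (3D) coordinates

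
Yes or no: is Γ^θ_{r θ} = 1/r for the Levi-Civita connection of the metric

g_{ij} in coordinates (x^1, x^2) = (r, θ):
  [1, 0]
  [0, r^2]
Γ^θ_{r θ} = (1/2) g^{θθ} (∂_r g_{θθ} + ∂_θ g_{θr} - ∂_θ g_{rθ}) = (1/2)(1/r^2)((2*r) + (0) - (0)) = 1/r
This equals the proposed value 1/r.
Yes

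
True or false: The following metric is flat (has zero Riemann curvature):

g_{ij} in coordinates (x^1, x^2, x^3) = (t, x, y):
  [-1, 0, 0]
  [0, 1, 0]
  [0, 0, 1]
All metric components are constant, so every Christoffel symbol vanishes and R^i_{jkl} = 0.
True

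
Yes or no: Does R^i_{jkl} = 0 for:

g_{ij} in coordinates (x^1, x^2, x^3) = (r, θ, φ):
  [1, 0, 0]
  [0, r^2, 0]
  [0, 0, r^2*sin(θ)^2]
Non-zero Christoffel symbols:
Γ^r_{θ θ} = -r
Γ^r_{φ φ} = -r*sin(θ)^2
Γ^θ_{r θ} = 1/r
Γ^θ_{φ φ} = -sin(2*θ)/2
Γ^φ_{r φ} = 1/r
Γ^φ_{θ φ} = 1/tan(θ)
Ricci tensor: R_{rr} = 0, R_{rθ} = 0, R_{rφ} = 0, R_{θθ} = 0, R_{θφ} = 0, R_{φφ} = 0
All R_{ij} vanish; in 3 dimensions the Riemann tensor is fully determined by the Ricci tensor, so R^i_{jkl} = 0: the metric is flat (curvilinear coordinates on flat space).
Yes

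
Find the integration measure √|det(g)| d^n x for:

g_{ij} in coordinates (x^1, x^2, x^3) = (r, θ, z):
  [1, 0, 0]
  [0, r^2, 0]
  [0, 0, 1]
det(g) = r^2
√|det(g)| = r
Volume element: dV = r dr dθ dz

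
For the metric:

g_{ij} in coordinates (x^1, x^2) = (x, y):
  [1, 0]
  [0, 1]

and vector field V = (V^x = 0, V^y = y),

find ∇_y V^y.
All Christoffel symbols are zero.
∇_y V^y = ∂_y V^y + Γ^y_{y j} V^j
  = (1) + (0)(0) + (0)(y)
  = 1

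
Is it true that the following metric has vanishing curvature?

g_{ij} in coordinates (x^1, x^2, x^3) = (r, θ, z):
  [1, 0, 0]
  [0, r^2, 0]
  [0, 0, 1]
Non-zero Christoffel symbols:
Γ^r_{θ θ} = -r
Γ^θ_{r θ} = 1/r
Ricci tensor: R_{rr} = 0, R_{rθ} = 0, R_{rz} = 0, R_{θθ} = 0, R_{θz} = 0, R_{zz} = 0
All R_{ij} vanish; in 3 dimensions the Riemann tensor is fully determined by the Ricci tensor, so R^i_{jkl} = 0: the metric is flat (curvilinear coordinates on flat space).
Yes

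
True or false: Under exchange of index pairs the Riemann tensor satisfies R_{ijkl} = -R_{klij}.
The pair-exchange symmetry has a plus sign: R_{ijkl} = +R_{klij}.
False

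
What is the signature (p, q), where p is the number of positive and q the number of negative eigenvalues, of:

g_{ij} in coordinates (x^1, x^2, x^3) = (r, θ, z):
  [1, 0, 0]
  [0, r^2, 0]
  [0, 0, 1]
The metric is diagonal, so its eigenvalues are the diagonal entries: 1, r^2, 1 (at a generic point, where coordinate-dependent entries are positive).
3 positive, 0 negative.
(3, 0) - Riemannian (positive definite)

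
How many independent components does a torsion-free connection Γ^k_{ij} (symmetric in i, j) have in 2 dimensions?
Γ^k_{ij} has n choices for the upper index and n(n+1)/2 independent symmetric lower index pairs.
Total = 2 × 2×3/2 = 2 × 3 = 6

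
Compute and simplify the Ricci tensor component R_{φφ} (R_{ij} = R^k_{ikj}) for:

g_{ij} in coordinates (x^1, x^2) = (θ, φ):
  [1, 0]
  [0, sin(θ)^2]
Non-zero Christoffel symbols (Γ^k_{ij} = Γ^k_{ji}):
Γ^θ_{φ φ} = -sin(2*θ)/2
Γ^φ_{θ φ} = 1/tan(θ)
R^θ_{φ θ φ} = ∂_θ Γ^θ_{φ φ} - ∂_φ Γ^θ_{φ θ} + Γ^θ_{θ m} Γ^m_{φ φ} - Γ^θ_{φ m} Γ^m_{φ θ}
  = (-cos(2*θ)) - (0) + (0) - (-cos(θ)^2) = sin(θ)^2
R^φ_{φ φ φ} = 0 (a repeated index in an antisymmetric pair)
R_{φφ} = R^θ_{φ θ φ} + R^φ_{φ φ φ} = (sin(θ)^2) + (0) = sin(θ)^2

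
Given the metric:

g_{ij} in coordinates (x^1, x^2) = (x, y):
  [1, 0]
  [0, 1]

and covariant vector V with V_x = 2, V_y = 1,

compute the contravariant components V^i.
Inverse metric (diagonal): g^{xx} = 1, g^{yy} = 1
V^i = g^{ij} V_j:
V^x = (1)(2) + (0)(1) = 2
V^y = (0)(2) + (1)(1) = 1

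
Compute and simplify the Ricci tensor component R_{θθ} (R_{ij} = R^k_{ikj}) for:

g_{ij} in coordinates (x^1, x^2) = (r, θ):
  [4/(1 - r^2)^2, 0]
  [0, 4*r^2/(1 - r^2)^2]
Non-zero Christoffel symbols (Γ^k_{ij} = Γ^k_{ji}):
Γ^r_{r r} = 2*r/(1 - r^2)
Γ^r_{θ θ} = (r^3 + r)/(r^2 - 1)
Γ^θ_{r θ} = (-r^2 - 1)/(r^3 - r)
R^r_{θ r θ} = ∂_r Γ^r_{θ θ} - ∂_θ Γ^r_{θ r} + Γ^r_{r m} Γ^m_{θ θ} - Γ^r_{θ m} Γ^m_{θ r}
  = ((r^4 - 4*r^2 - 1)/(r^2 - 1)^2) - (0) + (-2*r^2*(r^2 + 1)/(r^2 - 1)^2) - (-(r^2 + 1)^2/(r^2 - 1)^2) = -4*r^2/(r^2 - 1)^2
R^θ_{θ θ θ} = 0 (a repeated index in an antisymmetric pair)
R_{θθ} = R^r_{θ r θ} + R^θ_{θ θ θ} = (-4*r^2/(r^2 - 1)^2) + (0) = -4*r^2/(r^2 - 1)^2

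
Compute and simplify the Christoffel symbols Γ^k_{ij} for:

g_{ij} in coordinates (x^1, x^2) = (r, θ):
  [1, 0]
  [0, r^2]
Using Γ^k_{ij} = (1/2) g^{km} (∂_i g_{mj} + ∂_j g_{mi} - ∂_m g_{ij}); the metric is diagonal, so only the m = k term contributes.
Non-zero symbols (using the symmetry Γ^k_{ij} = Γ^k_{ji}):
Γ^r_{θ θ} = (1/2) g^{rr} (∂_θ g_{rθ} + ∂_θ g_{rθ} - ∂_r g_{θθ}) = (1/2)(1)((0) + (0) - (2*r)) = -r
Γ^θ_{r θ} = (1/2) g^{θθ} (∂_r g_{θθ} + ∂_θ g_{θr} - ∂_θ g_{rθ}) = (1/2)(1/r^2)((2*r) + (0) - (0)) = 1/r
All other Christoffel symbols are zero.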